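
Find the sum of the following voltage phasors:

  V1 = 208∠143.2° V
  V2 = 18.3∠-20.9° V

Step 1 — Convert each phasor to rectangular form:
  V1 = 208·(cos(143.2°) + j·sin(143.2°)) = -166.6 + j124.6 V
  V2 = 18.3·(cos(-20.9°) + j·sin(-20.9°)) = 17.1 - j6.528 V
Step 2 — Sum components: V_total = -149.5 + j118.1 V.
Step 3 — Convert to polar: |V_total| = 190.5 V, ∠V_total = 141.7°.

V_total = 190.5∠141.7° V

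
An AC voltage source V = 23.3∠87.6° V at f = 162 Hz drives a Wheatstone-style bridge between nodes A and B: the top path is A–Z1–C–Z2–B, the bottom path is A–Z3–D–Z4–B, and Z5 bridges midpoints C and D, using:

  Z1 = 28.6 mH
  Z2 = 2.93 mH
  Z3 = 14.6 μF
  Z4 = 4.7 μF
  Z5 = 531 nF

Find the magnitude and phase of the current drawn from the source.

Step 1 — Angular frequency: ω = 2π·f = 2π·162 = 1018 rad/s.
Step 2 — Component impedances:
  Z1: Z = jωL = j·1018·0.0286 = 0 + j29.11 Ω
  Z2: Z = jωL = j·1018·0.00293 = 0 + j2.982 Ω
  Z3: Z = 1/(jωC) = -j/(ω·C) = 0 - j67.29 Ω
  Z4: Z = 1/(jωC) = -j/(ω·C) = 0 - j209 Ω
  Z5: Z = 1/(jωC) = -j/(ω·C) = 0 - j1850 Ω
Step 3 — Bridge requires nodal analysis (the Z5 bridge couples midpoints C and D, so the two paths cannot be reduced to a simple series/parallel combination). Setting node B to ground and injecting 1 A at node A, the 3-node admittance system at A, C, D solves to V_A = Z_AB = 0 + j36.62 Ω = 36.62∠90.0° Ω.
Step 4 — Source phasor: V = 23.3∠87.6° V = 0.9757 + j23.28 V.
Step 5 — Ohm's law: I = V / Z_total = (0.9757 + j23.28) / (0 + j36.62) = 0.6357 - j0.02664 A.
Step 6 — Convert to polar: |I| = 0.6363 A, ∠I = -2.4°.

I = 0.6363∠-2.4° A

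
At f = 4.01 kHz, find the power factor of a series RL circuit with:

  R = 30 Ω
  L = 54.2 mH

Step 1 — Angular frequency: ω = 2π·f = 2π·4010 = 2.52e+04 rad/s.
Step 2 — Component impedances:
  R: Z = R = 30 Ω
  L: Z = jωL = j·2.52e+04·0.0542 = 0 + j1366 Ω
Step 3 — Series combination: Z_total = R + L = 30 + j1366 Ω = 1366∠88.7° Ω.
Step 4 — Power factor: PF = cos(φ) = Re(Z)/|Z| = 30/1366 = 0.02196.
Step 5 — Type: Im(Z) = 1366 ⇒ lagging (phase φ = 88.7°).

PF = 0.02196 (lagging, φ = 88.7°)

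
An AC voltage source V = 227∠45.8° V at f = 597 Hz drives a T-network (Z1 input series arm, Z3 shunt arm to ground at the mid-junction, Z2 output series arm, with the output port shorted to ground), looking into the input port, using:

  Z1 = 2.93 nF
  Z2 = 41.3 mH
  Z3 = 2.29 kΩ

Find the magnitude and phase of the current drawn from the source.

Step 1 — Angular frequency: ω = 2π·f = 2π·597 = 3751 rad/s.
Step 2 — Component impedances:
  Z1: Z = 1/(jωC) = -j/(ω·C) = 0 - j9.099e+04 Ω
  Z2: Z = jωL = j·3751·0.0413 = 0 + j154.9 Ω
  Z3: Z = R = 2290 Ω
Step 3 — With the output port shorted to ground, the output series arm Z2 runs from the junction to ground; the shunt arm Z3 also runs from the junction to ground. They appear in parallel: Z3 || Z2 = 10.43 + j154.2 Ω.
Step 4 — Series with input arm Z1: Z_in = Z1 + (Z3 || Z2) = 10.43 - j9.083e+04 Ω = 9.083e+04∠-90.0° Ω.
Step 5 — Source phasor: V = 227∠45.8° V = 158.3 + j162.7 V.
Step 6 — Ohm's law: I = V / Z_total = (158.3 + j162.7) / (10.43 - j9.083e+04) = -0.001791 + j0.001742 A.
Step 7 — Convert to polar: |I| = 0.002499 A, ∠I = 135.8°.

I = 0.002499∠135.8° A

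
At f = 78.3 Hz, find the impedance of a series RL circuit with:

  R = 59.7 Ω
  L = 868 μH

Step 1 — Angular frequency: ω = 2π·f = 2π·78.3 = 492 rad/s.
Step 2 — Component impedances:
  R: Z = R = 59.7 Ω
  L: Z = jωL = j·492·0.000868 = 0 + j0.427 Ω
Step 3 — Series combination: Z_total = R + L = 59.7 + j0.427 Ω = 59.7∠0.4° Ω.

Z = 59.7 + j0.427 Ω = 59.7∠0.4° Ω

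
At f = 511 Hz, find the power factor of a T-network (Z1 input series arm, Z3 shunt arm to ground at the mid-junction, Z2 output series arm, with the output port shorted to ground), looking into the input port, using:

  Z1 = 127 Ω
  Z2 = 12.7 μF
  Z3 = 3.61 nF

Step 1 — Angular frequency: ω = 2π·f = 2π·511 = 3211 rad/s.
Step 2 — Component impedances:
  Z1: Z = R = 127 Ω
  Z2: Z = 1/(jωC) = -j/(ω·C) = 0 - j24.52 Ω
  Z3: Z = 1/(jωC) = -j/(ω·C) = 0 - j8.628e+04 Ω
Step 3 — With the output port shorted to ground, the output series arm Z2 runs from the junction to ground; the shunt arm Z3 also runs from the junction to ground. They appear in parallel: Z3 || Z2 = 0 - j24.52 Ω.
Step 4 — Series with input arm Z1: Z_in = Z1 + (Z3 || Z2) = 127 - j24.52 Ω = 129.3∠-10.9° Ω.
Step 5 — Power factor: PF = cos(φ) = Re(Z)/|Z| = 127/129.34 = 0.9819.
Step 6 — Type: Im(Z) = -24.52 ⇒ leading (phase φ = -10.9°).

PF = 0.9819 (leading, φ = -10.9°)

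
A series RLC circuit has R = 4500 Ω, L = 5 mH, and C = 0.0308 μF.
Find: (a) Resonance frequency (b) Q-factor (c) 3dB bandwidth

Step 1 — Resonance condition Im(Z)=0 gives ω₀ = 1/√(LC).
Step 2 — ω₀ = 1/√(0.005·3.08e-08) = 8.058e+04 rad/s.
Step 3 — f₀ = ω₀/(2π) = 1.283e+04 Hz.
Step 4 — Series Q: Q = ω₀L/R = 8.058e+04·0.005/4500 = 0.08954.
Step 5 — 3dB bandwidth: Δω = ω₀/Q = 9e+05 rad/s; BW = Δω/(2π) = 1.432e+05 Hz.

(a) f₀ = 1.283e+04 Hz  (b) Q = 0.08954  (c) BW = 1.432e+05 Hz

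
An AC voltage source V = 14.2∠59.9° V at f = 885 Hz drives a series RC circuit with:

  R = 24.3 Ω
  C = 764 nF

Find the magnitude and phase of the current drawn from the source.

Step 1 — Angular frequency: ω = 2π·f = 2π·885 = 5561 rad/s.
Step 2 — Component impedances:
  R: Z = R = 24.3 Ω
  C: Z = 1/(jωC) = -j/(ω·C) = 0 - j235.4 Ω
Step 3 — Series combination: Z_total = R + C = 24.3 - j235.4 Ω = 236.6∠-84.1° Ω.
Step 4 — Source phasor: V = 14.2∠59.9° V = 7.121 + j12.29 V.
Step 5 — Ohm's law: I = V / Z_total = (7.121 + j12.29) / (24.3 - j235.4) = -0.04855 + j0.03527 A.
Step 6 — Convert to polar: |I| = 0.06001 A, ∠I = 144.0°.

I = 0.06001∠144.0° A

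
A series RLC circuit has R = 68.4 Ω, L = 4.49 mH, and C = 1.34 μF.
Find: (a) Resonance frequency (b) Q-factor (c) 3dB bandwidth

Step 1 — Resonance: ω₀ = 1/√(LC) = 1/√(0.00449·1.34e-06) = 1.289e+04 rad/s.
Step 2 — f₀ = ω₀/(2π) = 2052 Hz.
Step 3 — Series Q: Q = ω₀L/R = 1.289e+04·0.00449/68.4 = 0.8463.
Step 4 — Bandwidth: Δω = ω₀/Q = 1.523e+04 rad/s; BW = Δω/(2π) = 2425 Hz.

(a) f₀ = 2052 Hz  (b) Q = 0.8463  (c) BW = 2425 Hz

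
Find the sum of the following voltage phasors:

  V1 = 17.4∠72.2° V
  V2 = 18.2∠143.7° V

Step 1 — Convert each phasor to rectangular form:
  V1 = 17.4·(cos(72.2°) + j·sin(72.2°)) = 5.319 + j16.57 V
  V2 = 18.2·(cos(143.7°) + j·sin(143.7°)) = -14.67 + j10.77 V
Step 2 — Sum components: V_total = -9.349 + j27.34 V.
Step 3 — Convert to polar: |V_total| = 28.9 V, ∠V_total = 108.9°.

V_total = 28.9∠108.9° V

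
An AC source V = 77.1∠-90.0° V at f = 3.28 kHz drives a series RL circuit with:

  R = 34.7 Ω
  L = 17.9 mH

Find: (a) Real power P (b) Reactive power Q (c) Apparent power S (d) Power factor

Step 1 — Angular frequency: ω = 2π·f = 2π·3280 = 2.061e+04 rad/s.
Step 2 — Component impedances:
  R: Z = R = 34.7 Ω
  L: Z = jωL = j·2.061e+04·0.0179 = 0 + j368.9 Ω
Step 3 — Series combination: Z_total = R + L = 34.7 + j368.9 Ω = 370.5∠84.6° Ω.
Step 4 — Source phasor: V = 77.1∠-90.0° V = 0 - j77.1 V.
Step 5 — Current: I = V / Z = -0.2072 - j0.01949 A = 0.2081∠-174.6° A.
Step 6 — Complex power: S = V·I* = 1.502 + j15.97 VA.
Step 7 — Real power: P = Re(S) = 1.502 W.
Step 8 — Reactive power: Q = Im(S) = 15.97 VAR.
Step 9 — Apparent power: |S| = 16.04 VA.
Step 10 — Power factor: PF = P/|S| = 0.09365 (lagging).

(a) P = 1.502 W  (b) Q = 15.97 VAR  (c) S = 16.04 VA  (d) PF = 0.09365 (lagging)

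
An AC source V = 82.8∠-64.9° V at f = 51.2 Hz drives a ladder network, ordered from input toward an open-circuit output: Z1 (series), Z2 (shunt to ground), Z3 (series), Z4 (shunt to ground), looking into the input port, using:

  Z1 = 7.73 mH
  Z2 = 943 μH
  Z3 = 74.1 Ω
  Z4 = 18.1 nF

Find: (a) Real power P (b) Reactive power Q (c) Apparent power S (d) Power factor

Step 1 — Angular frequency: ω = 2π·f = 2π·51.2 = 321.7 rad/s.
Step 2 — Component impedances:
  Z1: Z = jωL = j·321.7·0.00773 = 0 + j2.487 Ω
  Z2: Z = jωL = j·321.7·0.000943 = 0 + j0.3034 Ω
  Z3: Z = R = 74.1 Ω
  Z4: Z = 1/(jωC) = -j/(ω·C) = 0 - j1.717e+05 Ω
Step 3 — Ladder network (open output): work backward from the far end, alternating series and parallel combinations. Z_in = 0 + j2.79 Ω = 2.79∠90.0° Ω.
Step 4 — Source phasor: V = 82.8∠-64.9° V = 35.12 - j74.98 V.
Step 5 — Current: I = V / Z = -26.87 - j12.59 A = 29.68∠-154.9° A.
Step 6 — Complex power: S = V·I* = 0 + j2457 VA.
Step 7 — Real power: P = Re(S) = 0 W.
Step 8 — Reactive power: Q = Im(S) = 2457 VAR.
Step 9 — Apparent power: |S| = 2457 VA.
Step 10 — Power factor: PF = P/|S| = 0 (lagging).

(a) P = 0 W  (b) Q = 2457 VAR  (c) S = 2457 VA  (d) PF = 0 (lagging)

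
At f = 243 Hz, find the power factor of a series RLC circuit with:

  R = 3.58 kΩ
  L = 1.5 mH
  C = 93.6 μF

Step 1 — Angular frequency: ω = 2π·f = 2π·243 = 1527 rad/s.
Step 2 — Component impedances:
  R: Z = R = 3580 Ω
  L: Z = jωL = j·1527·0.0015 = 0 + j2.29 Ω
  C: Z = 1/(jωC) = -j/(ω·C) = 0 - j6.997 Ω
Step 3 — Series combination: Z_total = R + L + C = 3580 - j4.707 Ω = 3580∠-0.1° Ω.
Step 4 — Power factor: PF = cos(φ) = Re(Z)/|Z| = 3580/3580 = 1.
Step 5 — Type: Im(Z) = -4.707 ⇒ leading (phase φ = -0.1°).

PF = 1 (leading, φ = -0.1°)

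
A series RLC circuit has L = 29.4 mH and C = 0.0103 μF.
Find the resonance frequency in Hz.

Step 1 — Resonance condition Im(Z)=0 gives ω₀ = 1/√(LC).
Step 2 — ω₀ = 1/√(0.0294·1.03e-08) = 5.747e+04 rad/s.
Step 3 — f₀ = ω₀/(2π) = 9146 Hz.

f₀ = 9146 Hz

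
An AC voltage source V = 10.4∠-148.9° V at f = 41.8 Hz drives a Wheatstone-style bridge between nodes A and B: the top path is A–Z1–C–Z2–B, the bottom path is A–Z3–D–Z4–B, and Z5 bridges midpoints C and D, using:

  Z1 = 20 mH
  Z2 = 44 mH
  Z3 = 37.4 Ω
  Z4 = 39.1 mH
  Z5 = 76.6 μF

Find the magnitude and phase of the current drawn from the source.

Step 1 — Angular frequency: ω = 2π·f = 2π·41.8 = 262.6 rad/s.
Step 2 — Component impedances:
  Z1: Z = jωL = j·262.6·0.02 = 0 + j5.253 Ω
  Z2: Z = jωL = j·262.6·0.044 = 0 + j11.56 Ω
  Z3: Z = R = 37.4 Ω
  Z4: Z = jωL = j·262.6·0.0391 = 0 + j10.27 Ω
  Z5: Z = 1/(jωC) = -j/(ω·C) = 0 - j49.71 Ω
Step 3 — Bridge requires nodal analysis (the Z5 bridge couples midpoints C and D, so the two paths cannot be reduced to a simple series/parallel combination). Setting node B to ground and injecting 1 A at node A, the 3-node admittance system at A, C, D solves to V_A = Z_AB = 7.465 + j12.78 Ω = 14.8∠59.7° Ω.
Step 4 — Source phasor: V = 10.4∠-148.9° V = -8.905 - j5.372 V.
Step 5 — Ohm's law: I = V / Z_total = (-8.905 - j5.372) / (7.465 + j12.78) = -0.6167 + j0.3365 A.
Step 6 — Convert to polar: |I| = 0.7025 A, ∠I = 151.4°.

I = 0.7025∠151.4° A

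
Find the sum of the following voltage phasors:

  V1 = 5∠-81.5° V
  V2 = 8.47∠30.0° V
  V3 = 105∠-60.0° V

Step 1 — Convert each phasor to rectangular form:
  V1 = 5·(cos(-81.5°) + j·sin(-81.5°)) = 0.739 - j4.945 V
  V2 = 8.47·(cos(30.0°) + j·sin(30.0°)) = 7.335 + j4.235 V
  V3 = 105·(cos(-60.0°) + j·sin(-60.0°)) = 52.5 - j90.93 V
Step 2 — Sum components: V_total = 60.57 - j91.64 V.
Step 3 — Convert to polar: |V_total| = 109.9 V, ∠V_total = -56.5°.

V_total = 109.9∠-56.5° V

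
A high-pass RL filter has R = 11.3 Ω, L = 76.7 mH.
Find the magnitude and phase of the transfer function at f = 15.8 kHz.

Step 1 — Angular frequency: ω = 2π·1.58e+04 = 9.927e+04 rad/s.
Step 2 — Transfer function: H(jω) = jωL/(R + jωL).
Step 3 — Numerator jωL = j·7614; denominator R + jωL = 11.3 + j7614.
Step 4 — H = 1 + j0.001484.
Step 5 — Magnitude: |H| = 1 (-0.0 dB); phase: φ = 0.1°.

|H| = 1 (-0.0 dB), φ = 0.1°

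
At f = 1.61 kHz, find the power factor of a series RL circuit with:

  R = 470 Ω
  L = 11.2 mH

Step 1 — Angular frequency: ω = 2π·f = 2π·1610 = 1.012e+04 rad/s.
Step 2 — Component impedances:
  R: Z = R = 470 Ω
  L: Z = jωL = j·1.012e+04·0.0112 = 0 + j113.3 Ω
Step 3 — Series combination: Z_total = R + L = 470 + j113.3 Ω = 483.5∠13.6° Ω.
Step 4 — Power factor: PF = cos(φ) = Re(Z)/|Z| = 470/483.46 = 0.9722.
Step 5 — Type: Im(Z) = 113.3 ⇒ lagging (phase φ = 13.6°).

PF = 0.9722 (lagging, φ = 13.6°)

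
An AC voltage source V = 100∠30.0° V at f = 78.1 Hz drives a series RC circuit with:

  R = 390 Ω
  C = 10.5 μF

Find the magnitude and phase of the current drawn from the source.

Step 1 — Angular frequency: ω = 2π·f = 2π·78.1 = 490.7 rad/s.
Step 2 — Component impedances:
  R: Z = R = 390 Ω
  C: Z = 1/(jωC) = -j/(ω·C) = 0 - j194.1 Ω
Step 3 — Series combination: Z_total = R + C = 390 - j194.1 Ω = 435.6∠-26.5° Ω.
Step 4 — Source phasor: V = 100∠30.0° V = 86.6 + j50 V.
Step 5 — Ohm's law: I = V / Z_total = (86.6 + j50) / (390 - j194.1) = 0.1268 + j0.1913 A.
Step 6 — Convert to polar: |I| = 0.2296 A, ∠I = 56.5°.

I = 0.2296∠56.5° A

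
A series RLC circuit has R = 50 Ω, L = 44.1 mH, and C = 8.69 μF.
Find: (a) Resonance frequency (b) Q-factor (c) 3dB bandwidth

Step 1 — Resonance condition Im(Z)=0 gives ω₀ = 1/√(LC).
Step 2 — ω₀ = 1/√(0.0441·8.69e-06) = 1615 rad/s.
Step 3 — f₀ = ω₀/(2π) = 257.1 Hz.
Step 4 — Series Q: Q = ω₀L/R = 1615·0.0441/50 = 1.425.
Step 5 — 3dB bandwidth: Δω = ω₀/Q = 1134 rad/s; BW = Δω/(2π) = 180.4 Hz.

(a) f₀ = 257.1 Hz  (b) Q = 1.425  (c) BW = 180.4 Hz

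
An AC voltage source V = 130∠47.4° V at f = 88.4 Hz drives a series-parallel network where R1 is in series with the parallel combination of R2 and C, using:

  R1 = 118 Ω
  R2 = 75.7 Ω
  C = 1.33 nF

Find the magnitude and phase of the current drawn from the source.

Step 1 — Angular frequency: ω = 2π·f = 2π·88.4 = 555.4 rad/s.
Step 2 — Component impedances:
  R1: Z = R = 118 Ω
  R2: Z = R = 75.7 Ω
  C: Z = 1/(jωC) = -j/(ω·C) = 0 - j1.354e+06 Ω
Step 3 — Parallel branch: R2 || C = 1/(1/R2 + 1/C) = 75.7 - j0.004233 Ω.
Step 4 — Series with R1: Z_total = R1 + (R2 || C) = 193.7 - j0.004233 Ω = 193.7∠-0.0° Ω.
Step 5 — Source phasor: V = 130∠47.4° V = 87.99 + j95.69 V.
Step 6 — Ohm's law: I = V / Z_total = (87.99 + j95.69) / (193.7 - j0.004233) = 0.4543 + j0.494 A.
Step 7 — Convert to polar: |I| = 0.6711 A, ∠I = 47.4°.

I = 0.6711∠47.4° A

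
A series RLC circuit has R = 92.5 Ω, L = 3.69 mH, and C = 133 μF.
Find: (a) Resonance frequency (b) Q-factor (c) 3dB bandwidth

Step 1 — Resonance condition Im(Z)=0 gives ω₀ = 1/√(LC).
Step 2 — ω₀ = 1/√(0.00369·0.000133) = 1427 rad/s.
Step 3 — f₀ = ω₀/(2π) = 227.2 Hz.
Step 4 — Series Q: Q = ω₀L/R = 1427·0.00369/92.5 = 0.05694.
Step 5 — 3dB bandwidth: Δω = ω₀/Q = 2.507e+04 rad/s; BW = Δω/(2π) = 3990 Hz.

(a) f₀ = 227.2 Hz  (b) Q = 0.05694  (c) BW = 3990 Hz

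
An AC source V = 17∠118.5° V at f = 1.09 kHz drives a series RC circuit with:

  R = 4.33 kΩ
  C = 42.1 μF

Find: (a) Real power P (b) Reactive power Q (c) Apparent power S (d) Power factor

Step 1 — Angular frequency: ω = 2π·f = 2π·1090 = 6849 rad/s.
Step 2 — Component impedances:
  R: Z = R = 4330 Ω
  C: Z = 1/(jωC) = -j/(ω·C) = 0 - j3.468 Ω
Step 3 — Series combination: Z_total = R + C = 4330 - j3.468 Ω = 4330∠-0.0° Ω.
Step 4 — Source phasor: V = 17∠118.5° V = -8.112 + j14.94 V.
Step 5 — Current: I = V / Z = -0.001876 + j0.003449 A = 0.003926∠118.5° A.
Step 6 — Complex power: S = V·I* = 0.06674 - j5.346e-05 VA.
Step 7 — Real power: P = Re(S) = 0.06674 W.
Step 8 — Reactive power: Q = Im(S) = -5.346e-05 VAR.
Step 9 — Apparent power: |S| = 0.06674 VA.
Step 10 — Power factor: PF = P/|S| = 1 (leading).

(a) P = 0.06674 W  (b) Q = -5.346e-05 VAR  (c) S = 0.06674 VA  (d) PF = 1 (leading)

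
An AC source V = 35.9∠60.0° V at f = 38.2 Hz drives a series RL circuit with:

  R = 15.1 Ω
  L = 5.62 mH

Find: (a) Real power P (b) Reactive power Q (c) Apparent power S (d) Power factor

Step 1 — Angular frequency: ω = 2π·f = 2π·38.2 = 240 rad/s.
Step 2 — Component impedances:
  R: Z = R = 15.1 Ω
  L: Z = jωL = j·240·0.00562 = 0 + j1.349 Ω
Step 3 — Series combination: Z_total = R + L = 15.1 + j1.349 Ω = 15.16∠5.1° Ω.
Step 4 — Source phasor: V = 35.9∠60.0° V = 17.95 + j31.09 V.
Step 5 — Current: I = V / Z = 1.362 + j1.937 A = 2.368∠54.9° A.
Step 6 — Complex power: S = V·I* = 84.68 + j7.564 VA.
Step 7 — Real power: P = Re(S) = 84.68 W.
Step 8 — Reactive power: Q = Im(S) = 7.564 VAR.
Step 9 — Apparent power: |S| = 85.01 VA.
Step 10 — Power factor: PF = P/|S| = 0.996 (lagging).

(a) P = 84.68 W  (b) Q = 7.564 VAR  (c) S = 85.01 VA  (d) PF = 0.996 (lagging)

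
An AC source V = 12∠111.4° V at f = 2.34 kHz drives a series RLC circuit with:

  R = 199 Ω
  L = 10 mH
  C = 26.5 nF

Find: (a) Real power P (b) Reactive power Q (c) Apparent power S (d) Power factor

Step 1 — Angular frequency: ω = 2π·f = 2π·2340 = 1.47e+04 rad/s.
Step 2 — Component impedances:
  R: Z = R = 199 Ω
  L: Z = jωL = j·1.47e+04·0.01 = 0 + j147 Ω
  C: Z = 1/(jωC) = -j/(ω·C) = 0 - j2567 Ω
Step 3 — Series combination: Z_total = R + L + C = 199 - j2420 Ω = 2428∠-85.3° Ω.
Step 4 — Source phasor: V = 12∠111.4° V = -4.379 + j11.17 V.
Step 5 — Current: I = V / Z = -0.004734 - j0.00142 A = 0.004943∠-163.3° A.
Step 6 — Complex power: S = V·I* = 0.004862 - j0.05911 VA.
Step 7 — Real power: P = Re(S) = 0.004862 W.
Step 8 — Reactive power: Q = Im(S) = -0.05911 VAR.
Step 9 — Apparent power: |S| = 0.05931 VA.
Step 10 — Power factor: PF = P/|S| = 0.08197 (leading).

(a) P = 0.004862 W  (b) Q = -0.05911 VAR  (c) S = 0.05931 VA  (d) PF = 0.08197 (leading)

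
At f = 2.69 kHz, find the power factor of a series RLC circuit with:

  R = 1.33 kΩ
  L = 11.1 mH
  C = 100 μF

Step 1 — Angular frequency: ω = 2π·f = 2π·2690 = 1.69e+04 rad/s.
Step 2 — Component impedances:
  R: Z = R = 1330 Ω
  L: Z = jωL = j·1.69e+04·0.0111 = 0 + j187.6 Ω
  C: Z = 1/(jωC) = -j/(ω·C) = 0 - j0.5917 Ω
Step 3 — Series combination: Z_total = R + L + C = 1330 + j187 Ω = 1343∠8.0° Ω.
Step 4 — Power factor: PF = cos(φ) = Re(Z)/|Z| = 1330/1343 = 0.9903.
Step 5 — Type: Im(Z) = 187 ⇒ lagging (phase φ = 8.0°).

PF = 0.9903 (lagging, φ = 8.0°)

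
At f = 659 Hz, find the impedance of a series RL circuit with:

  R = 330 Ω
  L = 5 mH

Step 1 — Angular frequency: ω = 2π·f = 2π·659 = 4141 rad/s.
Step 2 — Component impedances:
  R: Z = R = 330 Ω
  L: Z = jωL = j·4141·0.005 = 0 + j20.7 Ω
Step 3 — Series combination: Z_total = R + L = 330 + j20.7 Ω = 330.6∠3.6° Ω.

Z = 330 + j20.7 Ω = 330.6∠3.6° Ω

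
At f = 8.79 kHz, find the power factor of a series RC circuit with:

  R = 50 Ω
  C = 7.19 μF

Step 1 — Angular frequency: ω = 2π·f = 2π·8790 = 5.523e+04 rad/s.
Step 2 — Component impedances:
  R: Z = R = 50 Ω
  C: Z = 1/(jωC) = -j/(ω·C) = 0 - j2.518 Ω
Step 3 — Series combination: Z_total = R + C = 50 - j2.518 Ω = 50.06∠-2.9° Ω.
Step 4 — Power factor: PF = cos(φ) = Re(Z)/|Z| = 50/50.063 = 0.9987.
Step 5 — Type: Im(Z) = -2.518 ⇒ leading (phase φ = -2.9°).

PF = 0.9987 (leading, φ = -2.9°)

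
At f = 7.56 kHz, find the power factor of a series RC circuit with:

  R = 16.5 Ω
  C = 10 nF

Step 1 — Angular frequency: ω = 2π·f = 2π·7560 = 4.75e+04 rad/s.
Step 2 — Component impedances:
  R: Z = R = 16.5 Ω
  C: Z = 1/(jωC) = -j/(ω·C) = 0 - j2105 Ω
Step 3 — Series combination: Z_total = R + C = 16.5 - j2105 Ω = 2105∠-89.6° Ω.
Step 4 — Power factor: PF = cos(φ) = Re(Z)/|Z| = 16.5/2105.3 = 0.007837.
Step 5 — Type: Im(Z) = -2105 ⇒ leading (phase φ = -89.6°).

PF = 0.007837 (leading, φ = -89.6°)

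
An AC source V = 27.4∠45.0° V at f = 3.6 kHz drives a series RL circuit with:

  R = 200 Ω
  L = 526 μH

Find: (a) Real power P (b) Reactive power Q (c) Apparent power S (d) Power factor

Step 1 — Angular frequency: ω = 2π·f = 2π·3600 = 2.262e+04 rad/s.
Step 2 — Component impedances:
  R: Z = R = 200 Ω
  L: Z = jωL = j·2.262e+04·0.000526 = 0 + j11.9 Ω
Step 3 — Series combination: Z_total = R + L = 200 + j11.9 Ω = 200.4∠3.4° Ω.
Step 4 — Source phasor: V = 27.4∠45.0° V = 19.37 + j19.37 V.
Step 5 — Current: I = V / Z = 0.1023 + j0.09079 A = 0.1368∠41.6° A.
Step 6 — Complex power: S = V·I* = 3.741 + j0.2225 VA.
Step 7 — Real power: P = Re(S) = 3.741 W.
Step 8 — Reactive power: Q = Im(S) = 0.2225 VAR.
Step 9 — Apparent power: |S| = 3.747 VA.
Step 10 — Power factor: PF = P/|S| = 0.9982 (lagging).

(a) P = 3.741 W  (b) Q = 0.2225 VAR  (c) S = 3.747 VA  (d) PF = 0.9982 (lagging)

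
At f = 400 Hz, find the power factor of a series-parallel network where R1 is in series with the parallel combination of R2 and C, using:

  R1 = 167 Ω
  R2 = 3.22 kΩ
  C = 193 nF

Step 1 — Angular frequency: ω = 2π·f = 2π·400 = 2513 rad/s.
Step 2 — Component impedances:
  R1: Z = R = 167 Ω
  R2: Z = R = 3220 Ω
  C: Z = 1/(jωC) = -j/(ω·C) = 0 - j2062 Ω
Step 3 — Parallel branch: R2 || C = 1/(1/R2 + 1/C) = 936.2 - j1462 Ω.
Step 4 — Series with R1: Z_total = R1 + (R2 || C) = 1103 - j1462 Ω = 1832∠-53.0° Ω.
Step 5 — Power factor: PF = cos(φ) = Re(Z)/|Z| = 1103.2/1831.7 = 0.6023.
Step 6 — Type: Im(Z) = -1462 ⇒ leading (phase φ = -53.0°).

PF = 0.6023 (leading, φ = -53.0°)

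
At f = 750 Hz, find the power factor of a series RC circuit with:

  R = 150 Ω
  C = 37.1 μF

Step 1 — Angular frequency: ω = 2π·f = 2π·750 = 4712 rad/s.
Step 2 — Component impedances:
  R: Z = R = 150 Ω
  C: Z = 1/(jωC) = -j/(ω·C) = 0 - j5.72 Ω
Step 3 — Series combination: Z_total = R + C = 150 - j5.72 Ω = 150.1∠-2.2° Ω.
Step 4 — Power factor: PF = cos(φ) = Re(Z)/|Z| = 150/150.1 = 0.9993.
Step 5 — Type: Im(Z) = -5.72 ⇒ leading (phase φ = -2.2°).

PF = 0.9993 (leading, φ = -2.2°)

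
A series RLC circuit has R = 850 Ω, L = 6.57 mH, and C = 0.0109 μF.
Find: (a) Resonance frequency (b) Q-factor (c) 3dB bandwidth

Step 1 — Resonance: ω₀ = 1/√(LC) = 1/√(0.00657·1.09e-08) = 1.182e+05 rad/s.
Step 2 — f₀ = ω₀/(2π) = 1.881e+04 Hz.
Step 3 — Series Q: Q = ω₀L/R = 1.182e+05·0.00657/850 = 0.9134.
Step 4 — Bandwidth: Δω = ω₀/Q = 1.294e+05 rad/s; BW = Δω/(2π) = 2.059e+04 Hz.

(a) f₀ = 1.881e+04 Hz  (b) Q = 0.9134  (c) BW = 2.059e+04 Hz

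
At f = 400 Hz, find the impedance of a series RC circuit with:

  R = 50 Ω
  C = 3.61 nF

Step 1 — Angular frequency: ω = 2π·f = 2π·400 = 2513 rad/s.
Step 2 — Component impedances:
  R: Z = R = 50 Ω
  C: Z = 1/(jωC) = -j/(ω·C) = 0 - j1.102e+05 Ω
Step 3 — Series combination: Z_total = R + C = 50 - j1.102e+05 Ω = 1.102e+05∠-90.0° Ω.

Z = 50 - j1.102e+05 Ω = 1.102e+05∠-90.0° Ω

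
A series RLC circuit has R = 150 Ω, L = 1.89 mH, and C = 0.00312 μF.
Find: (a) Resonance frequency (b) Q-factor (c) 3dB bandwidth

Step 1 — Resonance condition Im(Z)=0 gives ω₀ = 1/√(LC).
Step 2 — ω₀ = 1/√(0.00189·3.12e-09) = 4.118e+05 rad/s.
Step 3 — f₀ = ω₀/(2π) = 6.554e+04 Hz.
Step 4 — Series Q: Q = ω₀L/R = 4.118e+05·0.00189/150 = 5.189.
Step 5 — 3dB bandwidth: Δω = ω₀/Q = 7.937e+04 rad/s; BW = Δω/(2π) = 1.263e+04 Hz.

(a) f₀ = 6.554e+04 Hz  (b) Q = 5.189  (c) BW = 1.263e+04 Hz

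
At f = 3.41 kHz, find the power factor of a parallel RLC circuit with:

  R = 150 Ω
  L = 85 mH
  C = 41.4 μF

Step 1 — Angular frequency: ω = 2π·f = 2π·3410 = 2.143e+04 rad/s.
Step 2 — Component impedances:
  R: Z = R = 150 Ω
  L: Z = jωL = j·2.143e+04·0.085 = 0 + j1821 Ω
  C: Z = 1/(jωC) = -j/(ω·C) = 0 - j1.127 Ω
Step 3 — Parallel combination: 1/Z_total = 1/R + 1/L + 1/C; Z_total = 0.008483 - j1.128 Ω = 1.128∠-89.6° Ω.
Step 4 — Power factor: PF = cos(φ) = Re(Z)/|Z| = 0.008483/1.128 = 0.00752.
Step 5 — Type: Im(Z) = -1.128 ⇒ leading (phase φ = -89.6°).

PF = 0.00752 (leading, φ = -89.6°)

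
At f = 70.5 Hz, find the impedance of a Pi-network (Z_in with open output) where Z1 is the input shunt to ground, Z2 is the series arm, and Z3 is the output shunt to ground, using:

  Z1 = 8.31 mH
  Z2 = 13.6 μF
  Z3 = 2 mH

Step 1 — Angular frequency: ω = 2π·f = 2π·70.5 = 443 rad/s.
Step 2 — Component impedances:
  Z1: Z = jωL = j·443·0.00831 = 0 + j3.681 Ω
  Z2: Z = 1/(jωC) = -j/(ω·C) = 0 - j166 Ω
  Z3: Z = jωL = j·443·0.002 = 0 + j0.8859 Ω
Step 3 — With open output, the series arm Z2 and the output shunt Z3 appear in series to ground: Z2 + Z3 = 0 - j165.1 Ω.
Step 4 — Parallel with input shunt Z1: Z_in = Z1 || (Z2 + Z3) = 0 + j3.765 Ω = 3.765∠90.0° Ω.

Z = 0 + j3.765 Ω = 3.765∠90.0° Ω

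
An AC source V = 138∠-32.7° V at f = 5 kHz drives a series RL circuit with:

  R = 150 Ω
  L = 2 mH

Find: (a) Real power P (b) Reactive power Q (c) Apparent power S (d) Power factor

Step 1 — Angular frequency: ω = 2π·f = 2π·5000 = 3.142e+04 rad/s.
Step 2 — Component impedances:
  R: Z = R = 150 Ω
  L: Z = jωL = j·3.142e+04·0.002 = 0 + j62.83 Ω
Step 3 — Series combination: Z_total = R + L = 150 + j62.83 Ω = 162.6∠22.7° Ω.
Step 4 — Source phasor: V = 138∠-32.7° V = 116.1 - j74.55 V.
Step 5 — Current: I = V / Z = 0.4815 - j0.6987 A = 0.8486∠-55.4° A.
Step 6 — Complex power: S = V·I* = 108 + j45.24 VA.
Step 7 — Real power: P = Re(S) = 108 W.
Step 8 — Reactive power: Q = Im(S) = 45.24 VAR.
Step 9 — Apparent power: |S| = 117.1 VA.
Step 10 — Power factor: PF = P/|S| = 0.9224 (lagging).

(a) P = 108 W  (b) Q = 45.24 VAR  (c) S = 117.1 VA  (d) PF = 0.9224 (lagging)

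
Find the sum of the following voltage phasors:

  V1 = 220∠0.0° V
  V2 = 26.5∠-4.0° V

Step 1 — Convert each phasor to rectangular form:
  V1 = 220·(cos(0.0°) + j·sin(0.0°)) = 220 V
  V2 = 26.5·(cos(-4.0°) + j·sin(-4.0°)) = 26.44 - j1.849 V
Step 2 — Sum components: V_total = 246.4 - j1.849 V.
Step 3 — Convert to polar: |V_total| = 246.4 V, ∠V_total = -0.4°.

V_total = 246.4∠-0.4° V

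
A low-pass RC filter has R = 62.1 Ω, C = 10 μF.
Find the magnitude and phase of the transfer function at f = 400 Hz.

Step 1 — Angular frequency: ω = 2π·400 = 2513 rad/s.
Step 2 — Transfer function: H(jω) = 1/(1 + jωRC).
Step 3 — Denominator: 1 + jωRC = 1 + j·2513·62.1·1e-05 = 1 + j1.561.
Step 4 — H = 0.291 - j0.4542.
Step 5 — Magnitude: |H| = 0.5395 (-5.4 dB); phase: φ = -57.4°.

|H| = 0.5395 (-5.4 dB), φ = -57.4°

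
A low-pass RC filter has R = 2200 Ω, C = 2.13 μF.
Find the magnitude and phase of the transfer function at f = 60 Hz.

Step 1 — Angular frequency: ω = 2π·60 = 377 rad/s.
Step 2 — Transfer function: H(jω) = 1/(1 + jωRC).
Step 3 — Denominator: 1 + jωRC = 1 + j·377·2200·2.13e-06 = 1 + j1.767.
Step 4 — H = 0.2427 - j0.4287.
Step 5 — Magnitude: |H| = 0.4926 (-6.1 dB); phase: φ = -60.5°.

|H| = 0.4926 (-6.1 dB), φ = -60.5°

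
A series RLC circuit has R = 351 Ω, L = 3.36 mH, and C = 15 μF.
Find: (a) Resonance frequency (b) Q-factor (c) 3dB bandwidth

Step 1 — Resonance: ω₀ = 1/√(LC) = 1/√(0.00336·1.5e-05) = 4454 rad/s.
Step 2 — f₀ = ω₀/(2π) = 708.9 Hz.
Step 3 — Series Q: Q = ω₀L/R = 4454·0.00336/351 = 0.04264.
Step 4 — Bandwidth: Δω = ω₀/Q = 1.045e+05 rad/s; BW = Δω/(2π) = 1.663e+04 Hz.

(a) f₀ = 708.9 Hz  (b) Q = 0.04264  (c) BW = 1.663e+04 Hz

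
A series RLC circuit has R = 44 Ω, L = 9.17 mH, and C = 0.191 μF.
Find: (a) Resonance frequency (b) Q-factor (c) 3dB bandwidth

Step 1 — Resonance: ω₀ = 1/√(LC) = 1/√(0.00917·1.91e-07) = 2.389e+04 rad/s.
Step 2 — f₀ = ω₀/(2π) = 3803 Hz.
Step 3 — Series Q: Q = ω₀L/R = 2.389e+04·0.00917/44 = 4.98.
Step 4 — Bandwidth: Δω = ω₀/Q = 4798 rad/s; BW = Δω/(2π) = 763.7 Hz.

(a) f₀ = 3803 Hz  (b) Q = 4.98  (c) BW = 763.7 Hz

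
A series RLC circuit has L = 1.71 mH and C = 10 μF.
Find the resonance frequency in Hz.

Step 1 — Resonance condition Im(Z)=0 gives ω₀ = 1/√(LC).
Step 2 — ω₀ = 1/√(0.00171·1e-05) = 7647 rad/s.
Step 3 — f₀ = ω₀/(2π) = 1217 Hz.

f₀ = 1217 Hz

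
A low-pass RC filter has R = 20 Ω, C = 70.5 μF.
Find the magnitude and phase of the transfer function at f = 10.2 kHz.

Step 1 — Angular frequency: ω = 2π·1.02e+04 = 6.409e+04 rad/s.
Step 2 — Transfer function: H(jω) = 1/(1 + jωRC).
Step 3 — Denominator: 1 + jωRC = 1 + j·6.409e+04·20·7.05e-05 = 1 + j90.36.
Step 4 — H = 0.0001224 - j0.01106.
Step 5 — Magnitude: |H| = 0.01107 (-39.1 dB); phase: φ = -89.4°.

|H| = 0.01107 (-39.1 dB), φ = -89.4°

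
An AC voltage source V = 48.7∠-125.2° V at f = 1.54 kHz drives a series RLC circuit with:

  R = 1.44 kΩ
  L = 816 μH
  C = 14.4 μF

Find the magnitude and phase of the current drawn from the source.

Step 1 — Angular frequency: ω = 2π·f = 2π·1540 = 9676 rad/s.
Step 2 — Component impedances:
  R: Z = R = 1440 Ω
  L: Z = jωL = j·9676·0.000816 = 0 + j7.896 Ω
  C: Z = 1/(jωC) = -j/(ω·C) = 0 - j7.177 Ω
Step 3 — Series combination: Z_total = R + L + C = 1440 + j0.7188 Ω = 1440∠0.0° Ω.
Step 4 — Source phasor: V = 48.7∠-125.2° V = -28.07 - j39.79 V.
Step 5 — Ohm's law: I = V / Z_total = (-28.07 - j39.79) / (1440 + j0.7188) = -0.01951 - j0.02763 A.
Step 6 — Convert to polar: |I| = 0.03382 A, ∠I = -125.2°.

I = 0.03382∠-125.2° A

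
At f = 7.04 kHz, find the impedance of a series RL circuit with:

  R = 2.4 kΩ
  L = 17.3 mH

Step 1 — Angular frequency: ω = 2π·f = 2π·7040 = 4.423e+04 rad/s.
Step 2 — Component impedances:
  R: Z = R = 2400 Ω
  L: Z = jωL = j·4.423e+04·0.0173 = 0 + j765.2 Ω
Step 3 — Series combination: Z_total = R + L = 2400 + j765.2 Ω = 2519∠17.7° Ω.

Z = 2400 + j765.2 Ω = 2519∠17.7° Ω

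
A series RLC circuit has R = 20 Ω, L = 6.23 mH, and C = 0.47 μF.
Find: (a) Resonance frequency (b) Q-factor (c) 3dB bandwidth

Step 1 — Resonance: ω₀ = 1/√(LC) = 1/√(0.00623·4.7e-07) = 1.848e+04 rad/s.
Step 2 — f₀ = ω₀/(2π) = 2941 Hz.
Step 3 — Series Q: Q = ω₀L/R = 1.848e+04·0.00623/20 = 5.757.
Step 4 — Bandwidth: Δω = ω₀/Q = 3210 rad/s; BW = Δω/(2π) = 510.9 Hz.

(a) f₀ = 2941 Hz  (b) Q = 5.757  (c) BW = 510.9 Hz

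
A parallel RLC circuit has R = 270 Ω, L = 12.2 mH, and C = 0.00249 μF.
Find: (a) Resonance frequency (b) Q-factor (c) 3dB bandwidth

Step 1 — Resonance: ω₀ = 1/√(LC) = 1/√(0.0122·2.49e-09) = 1.814e+05 rad/s.
Step 2 — f₀ = ω₀/(2π) = 2.888e+04 Hz.
Step 3 — Parallel Q: Q = R/(ω₀L) = 270/(1.814e+05·0.0122) = 0.122.
Step 4 — Bandwidth: Δω = ω₀/Q = 1.487e+06 rad/s; BW = Δω/(2π) = 2.367e+05 Hz.

(a) f₀ = 2.888e+04 Hz  (b) Q = 0.122  (c) BW = 2.367e+05 Hz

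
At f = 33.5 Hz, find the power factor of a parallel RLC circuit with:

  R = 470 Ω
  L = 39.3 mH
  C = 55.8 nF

Step 1 — Angular frequency: ω = 2π·f = 2π·33.5 = 210.5 rad/s.
Step 2 — Component impedances:
  R: Z = R = 470 Ω
  L: Z = jωL = j·210.5·0.0393 = 0 + j8.272 Ω
  C: Z = 1/(jωC) = -j/(ω·C) = 0 - j8.514e+04 Ω
Step 3 — Parallel combination: 1/Z_total = 1/R + 1/L + 1/C; Z_total = 0.1456 + j8.27 Ω = 8.272∠89.0° Ω.
Step 4 — Power factor: PF = cos(φ) = Re(Z)/|Z| = 0.1456/8.272 = 0.0176.
Step 5 — Type: Im(Z) = 8.27 ⇒ lagging (phase φ = 89.0°).

PF = 0.0176 (lagging, φ = 89.0°)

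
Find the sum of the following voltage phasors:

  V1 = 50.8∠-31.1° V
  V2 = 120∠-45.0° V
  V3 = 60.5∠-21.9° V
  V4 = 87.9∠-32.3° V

Step 1 — Convert each phasor to rectangular form:
  V1 = 50.8·(cos(-31.1°) + j·sin(-31.1°)) = 43.5 - j26.24 V
  V2 = 120·(cos(-45.0°) + j·sin(-45.0°)) = 84.85 - j84.85 V
  V3 = 60.5·(cos(-21.9°) + j·sin(-21.9°)) = 56.13 - j22.57 V
  V4 = 87.9·(cos(-32.3°) + j·sin(-32.3°)) = 74.3 - j46.97 V
Step 2 — Sum components: V_total = 258.8 - j180.6 V.
Step 3 — Convert to polar: |V_total| = 315.6 V, ∠V_total = -34.9°.

V_total = 315.6∠-34.9° V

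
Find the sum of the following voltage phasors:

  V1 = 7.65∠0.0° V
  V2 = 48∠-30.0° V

Step 1 — Convert each phasor to rectangular form:
  V1 = 7.65·(cos(0.0°) + j·sin(0.0°)) = 7.65 V
  V2 = 48·(cos(-30.0°) + j·sin(-30.0°)) = 41.57 - j24 V
Step 2 — Sum components: V_total = 49.22 - j24 V.
Step 3 — Convert to polar: |V_total| = 54.76 V, ∠V_total = -26.0°.

V_total = 54.76∠-26.0° V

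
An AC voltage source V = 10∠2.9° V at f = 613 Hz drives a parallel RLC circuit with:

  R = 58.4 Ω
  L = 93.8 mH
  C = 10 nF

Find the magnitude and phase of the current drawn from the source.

Step 1 — Angular frequency: ω = 2π·f = 2π·613 = 3852 rad/s.
Step 2 — Component impedances:
  R: Z = R = 58.4 Ω
  L: Z = jωL = j·3852·0.0938 = 0 + j361.3 Ω
  C: Z = 1/(jωC) = -j/(ω·C) = 0 - j2.596e+04 Ω
Step 3 — Parallel combination: 1/Z_total = 1/R + 1/L + 1/C; Z_total = 56.95 + j9.078 Ω = 57.67∠9.1° Ω.
Step 4 — Source phasor: V = 10∠2.9° V = 9.987 + j0.5059 V.
Step 5 — Ohm's law: I = V / Z_total = (9.987 + j0.5059) / (56.95 + j9.078) = 0.1724 - j0.0186 A.
Step 6 — Convert to polar: |I| = 0.1734 A, ∠I = -6.2°.

I = 0.1734∠-6.2° A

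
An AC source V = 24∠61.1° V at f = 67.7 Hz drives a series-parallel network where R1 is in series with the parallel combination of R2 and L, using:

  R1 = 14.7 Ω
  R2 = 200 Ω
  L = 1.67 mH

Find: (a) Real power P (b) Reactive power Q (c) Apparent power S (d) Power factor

Step 1 — Angular frequency: ω = 2π·f = 2π·67.7 = 425.4 rad/s.
Step 2 — Component impedances:
  R1: Z = R = 14.7 Ω
  R2: Z = R = 200 Ω
  L: Z = jωL = j·425.4·0.00167 = 0 + j0.7104 Ω
Step 3 — Parallel branch: R2 || L = 1/(1/R2 + 1/L) = 0.002523 + j0.7104 Ω.
Step 4 — Series with R1: Z_total = R1 + (R2 || L) = 14.7 + j0.7104 Ω = 14.72∠2.8° Ω.
Step 5 — Source phasor: V = 24∠61.1° V = 11.6 + j21.01 V.
Step 6 — Current: I = V / Z = 0.8559 + j1.388 A = 1.63∠58.3° A.
Step 7 — Complex power: S = V·I* = 39.09 + j1.888 VA.
Step 8 — Real power: P = Re(S) = 39.09 W.
Step 9 — Reactive power: Q = Im(S) = 1.888 VAR.
Step 10 — Apparent power: |S| = 39.13 VA.
Step 11 — Power factor: PF = P/|S| = 0.9988 (lagging).

(a) P = 39.09 W  (b) Q = 1.888 VAR  (c) S = 39.13 VA  (d) PF = 0.9988 (lagging)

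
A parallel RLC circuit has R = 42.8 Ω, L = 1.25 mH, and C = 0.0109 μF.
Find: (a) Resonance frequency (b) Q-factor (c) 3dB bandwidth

Step 1 — Resonance: ω₀ = 1/√(LC) = 1/√(0.00125·1.09e-08) = 2.709e+05 rad/s.
Step 2 — f₀ = ω₀/(2π) = 4.312e+04 Hz.
Step 3 — Parallel Q: Q = R/(ω₀L) = 42.8/(2.709e+05·0.00125) = 0.1264.
Step 4 — Bandwidth: Δω = ω₀/Q = 2.144e+06 rad/s; BW = Δω/(2π) = 3.412e+05 Hz.

(a) f₀ = 4.312e+04 Hz  (b) Q = 0.1264  (c) BW = 3.412e+05 Hz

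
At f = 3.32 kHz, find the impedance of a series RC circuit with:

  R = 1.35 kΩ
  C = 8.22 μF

Step 1 — Angular frequency: ω = 2π·f = 2π·3320 = 2.086e+04 rad/s.
Step 2 — Component impedances:
  R: Z = R = 1350 Ω
  C: Z = 1/(jωC) = -j/(ω·C) = 0 - j5.832 Ω
Step 3 — Series combination: Z_total = R + C = 1350 - j5.832 Ω = 1350∠-0.2° Ω.

Z = 1350 - j5.832 Ω = 1350∠-0.2° Ω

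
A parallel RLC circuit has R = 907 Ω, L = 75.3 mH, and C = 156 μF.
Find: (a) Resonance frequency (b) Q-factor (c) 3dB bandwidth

Step 1 — Resonance: ω₀ = 1/√(LC) = 1/√(0.0753·0.000156) = 291.8 rad/s.
Step 2 — f₀ = ω₀/(2π) = 46.44 Hz.
Step 3 — Parallel Q: Q = R/(ω₀L) = 907/(291.8·0.0753) = 41.28.
Step 4 — Bandwidth: Δω = ω₀/Q = 7.068 rad/s; BW = Δω/(2π) = 1.125 Hz.

(a) f₀ = 46.44 Hz  (b) Q = 41.28  (c) BW = 1.125 Hz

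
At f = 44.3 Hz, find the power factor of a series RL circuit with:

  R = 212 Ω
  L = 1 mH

Step 1 — Angular frequency: ω = 2π·f = 2π·44.3 = 278.3 rad/s.
Step 2 — Component impedances:
  R: Z = R = 212 Ω
  L: Z = jωL = j·278.3·0.001 = 0 + j0.2783 Ω
Step 3 — Series combination: Z_total = R + L = 212 + j0.2783 Ω = 212∠0.1° Ω.
Step 4 — Power factor: PF = cos(φ) = Re(Z)/|Z| = 212/212 = 1.
Step 5 — Type: Im(Z) = 0.2783 ⇒ lagging (phase φ = 0.1°).

PF = 1 (lagging, φ = 0.1°)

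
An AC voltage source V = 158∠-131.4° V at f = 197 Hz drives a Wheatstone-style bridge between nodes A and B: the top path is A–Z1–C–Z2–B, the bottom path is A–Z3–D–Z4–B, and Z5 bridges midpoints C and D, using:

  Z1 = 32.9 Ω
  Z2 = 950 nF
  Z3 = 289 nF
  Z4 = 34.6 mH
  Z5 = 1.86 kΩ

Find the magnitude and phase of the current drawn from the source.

Step 1 — Angular frequency: ω = 2π·f = 2π·197 = 1238 rad/s.
Step 2 — Component impedances:
  Z1: Z = R = 32.9 Ω
  Z2: Z = 1/(jωC) = -j/(ω·C) = 0 - j850.4 Ω
  Z3: Z = 1/(jωC) = -j/(ω·C) = 0 - j2795 Ω
  Z4: Z = jωL = j·1238·0.0346 = 0 + j42.83 Ω
  Z5: Z = R = 1860 Ω
Step 3 — Bridge requires nodal analysis (the Z5 bridge couples midpoints C and D, so the two paths cannot be reduced to a simple series/parallel combination). Setting node B to ground and injecting 1 A at node A, the 3-node admittance system at A, C, D solves to V_A = Z_AB = 230.4 - j582.8 Ω = 626.7∠-68.4° Ω.
Step 4 — Source phasor: V = 158∠-131.4° V = -104.5 - j118.5 V.
Step 5 — Ohm's law: I = V / Z_total = (-104.5 - j118.5) / (230.4 - j582.8) = 0.1146 - j0.2246 A.
Step 6 — Convert to polar: |I| = 0.2521 A, ∠I = -63.0°.

I = 0.2521∠-63.0° A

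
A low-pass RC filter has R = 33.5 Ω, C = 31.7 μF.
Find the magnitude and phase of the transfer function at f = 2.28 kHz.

Step 1 — Angular frequency: ω = 2π·2280 = 1.433e+04 rad/s.
Step 2 — Transfer function: H(jω) = 1/(1 + jωRC).
Step 3 — Denominator: 1 + jωRC = 1 + j·1.433e+04·33.5·3.17e-05 = 1 + j15.21.
Step 4 — H = 0.004302 - j0.06545.
Step 5 — Magnitude: |H| = 0.06559 (-23.7 dB); phase: φ = -86.2°.

|H| = 0.06559 (-23.7 dB), φ = -86.2°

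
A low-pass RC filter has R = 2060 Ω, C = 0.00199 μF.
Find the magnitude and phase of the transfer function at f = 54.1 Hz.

Step 1 — Angular frequency: ω = 2π·54.1 = 339.9 rad/s.
Step 2 — Transfer function: H(jω) = 1/(1 + jωRC).
Step 3 — Denominator: 1 + jωRC = 1 + j·339.9·2060·1.99e-09 = 1 + j0.001393.
Step 4 — H = 1 - j0.001393.
Step 5 — Magnitude: |H| = 1 (-0.0 dB); phase: φ = -0.1°.

|H| = 1 (-0.0 dB), φ = -0.1°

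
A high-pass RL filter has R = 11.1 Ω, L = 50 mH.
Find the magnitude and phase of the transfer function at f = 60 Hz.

Step 1 — Angular frequency: ω = 2π·60 = 377 rad/s.
Step 2 — Transfer function: H(jω) = jωL/(R + jωL).
Step 3 — Numerator jωL = j·18.85; denominator R + jωL = 11.1 + j18.85.
Step 4 — H = 0.7425 + j0.4372.
Step 5 — Magnitude: |H| = 0.8617 (-1.3 dB); phase: φ = 30.5°.

|H| = 0.8617 (-1.3 dB), φ = 30.5°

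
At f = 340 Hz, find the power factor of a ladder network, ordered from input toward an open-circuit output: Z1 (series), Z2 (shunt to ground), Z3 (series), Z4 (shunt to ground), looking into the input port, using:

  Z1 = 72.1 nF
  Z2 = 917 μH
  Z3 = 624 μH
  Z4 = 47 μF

Step 1 — Angular frequency: ω = 2π·f = 2π·340 = 2136 rad/s.
Step 2 — Component impedances:
  Z1: Z = 1/(jωC) = -j/(ω·C) = 0 - j6492 Ω
  Z2: Z = jωL = j·2136·0.000917 = 0 + j1.959 Ω
  Z3: Z = jωL = j·2136·0.000624 = 0 + j1.333 Ω
  Z4: Z = 1/(jωC) = -j/(ω·C) = 0 - j9.96 Ω
Step 3 — Ladder network (open output): work backward from the far end, alternating series and parallel combinations. Z_in = 0 - j6490 Ω = 6490∠-90.0° Ω.
Step 4 — Power factor: PF = cos(φ) = Re(Z)/|Z| = 0/6490 = 0.
Step 5 — Type: Im(Z) = -6490 ⇒ leading (phase φ = -90.0°).

PF = 0 (leading, φ = -90.0°)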